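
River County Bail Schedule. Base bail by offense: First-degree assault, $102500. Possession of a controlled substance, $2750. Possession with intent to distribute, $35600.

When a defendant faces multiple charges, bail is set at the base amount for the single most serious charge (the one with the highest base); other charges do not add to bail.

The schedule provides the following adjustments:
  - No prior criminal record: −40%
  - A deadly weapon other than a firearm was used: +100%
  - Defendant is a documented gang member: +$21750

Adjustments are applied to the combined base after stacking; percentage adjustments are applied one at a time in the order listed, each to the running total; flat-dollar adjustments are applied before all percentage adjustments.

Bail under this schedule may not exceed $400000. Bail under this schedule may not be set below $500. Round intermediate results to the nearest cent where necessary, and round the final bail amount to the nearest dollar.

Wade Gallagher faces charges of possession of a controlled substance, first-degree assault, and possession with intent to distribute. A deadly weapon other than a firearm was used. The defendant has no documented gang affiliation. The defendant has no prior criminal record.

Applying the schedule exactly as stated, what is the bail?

Base amounts from the schedule: possession of a controlled substance $2750; first-degree assault $102500; possession with intent to distribute $35600.
Stacking rule: use the highest base only. Highest is first-degree assault at $102500. Combined base = $102500.
No prior criminal record (−40%): $102500 × 0.6 = $61500.
A deadly weapon other than a firearm was used (+100%): $61500 × 2 = $123000.
$123000 is within the $400000 maximum.
$123000 is at or above the $500 minimum.

$123000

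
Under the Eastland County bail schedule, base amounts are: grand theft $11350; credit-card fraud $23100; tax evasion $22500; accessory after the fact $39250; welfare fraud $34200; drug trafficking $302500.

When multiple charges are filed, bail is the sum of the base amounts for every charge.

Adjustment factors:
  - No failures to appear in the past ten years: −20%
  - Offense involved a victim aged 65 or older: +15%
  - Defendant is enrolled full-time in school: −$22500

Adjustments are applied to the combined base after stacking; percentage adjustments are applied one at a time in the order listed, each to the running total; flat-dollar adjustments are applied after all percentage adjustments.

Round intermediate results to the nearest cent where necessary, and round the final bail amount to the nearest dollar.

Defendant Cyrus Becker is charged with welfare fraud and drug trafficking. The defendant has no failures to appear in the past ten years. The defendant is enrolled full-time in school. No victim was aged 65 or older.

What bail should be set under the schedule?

$246860

Base amounts from the schedule: welfare fraud $34200; drug trafficking $302500.
Stacking rule: sum of all bases. $34200 + $302500 = $336700.
No failures to appear in the past ten years (−20%): $336700 × 0.8 = $269360.
Defendant is enrolled full-time in school (−$22500 flat): $269360 − $22500 = $246860.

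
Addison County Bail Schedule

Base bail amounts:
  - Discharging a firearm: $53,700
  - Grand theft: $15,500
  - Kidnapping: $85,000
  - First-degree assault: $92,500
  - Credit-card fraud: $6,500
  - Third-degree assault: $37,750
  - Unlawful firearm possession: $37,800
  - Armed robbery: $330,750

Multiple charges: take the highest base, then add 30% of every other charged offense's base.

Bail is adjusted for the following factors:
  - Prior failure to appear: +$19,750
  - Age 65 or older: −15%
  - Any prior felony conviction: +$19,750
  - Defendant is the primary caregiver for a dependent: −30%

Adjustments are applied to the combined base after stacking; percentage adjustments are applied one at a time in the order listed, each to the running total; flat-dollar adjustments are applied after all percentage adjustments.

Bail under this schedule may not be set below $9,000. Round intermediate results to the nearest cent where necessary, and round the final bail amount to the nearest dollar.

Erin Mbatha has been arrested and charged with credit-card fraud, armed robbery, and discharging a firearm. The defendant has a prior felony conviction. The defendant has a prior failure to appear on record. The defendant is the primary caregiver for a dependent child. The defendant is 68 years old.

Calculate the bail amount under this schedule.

Base amounts from the schedule: credit-card fraud $6,500; armed robbery $330,750; discharging a firearm $53,700.
Stacking rule: highest base plus 30% of each additional charge. Highest is armed robbery at $330,750. Additional: $6,500 × 30% = $1,950; $53,700 × 30% = $16,110. Combined base = $330,750 + $18,060 = $348,810.
Age 65 or older (−15%): $348,810 × 0.85 = $296,488.50.
Defendant is the primary caregiver for a dependent (−30%): $296,488.50 × 0.7 = $207,541.95.
Prior failure to appear (+$19,750 flat): $207,541.95 + $19,750 = $227,291.95.
Any prior felony conviction (+$19,750 flat): $227,291.95 + $19,750 = $247,041.95.
$247,041.95 is at or above the $9,000 minimum.
Rounded to the nearest dollar: $247,042.

$247,042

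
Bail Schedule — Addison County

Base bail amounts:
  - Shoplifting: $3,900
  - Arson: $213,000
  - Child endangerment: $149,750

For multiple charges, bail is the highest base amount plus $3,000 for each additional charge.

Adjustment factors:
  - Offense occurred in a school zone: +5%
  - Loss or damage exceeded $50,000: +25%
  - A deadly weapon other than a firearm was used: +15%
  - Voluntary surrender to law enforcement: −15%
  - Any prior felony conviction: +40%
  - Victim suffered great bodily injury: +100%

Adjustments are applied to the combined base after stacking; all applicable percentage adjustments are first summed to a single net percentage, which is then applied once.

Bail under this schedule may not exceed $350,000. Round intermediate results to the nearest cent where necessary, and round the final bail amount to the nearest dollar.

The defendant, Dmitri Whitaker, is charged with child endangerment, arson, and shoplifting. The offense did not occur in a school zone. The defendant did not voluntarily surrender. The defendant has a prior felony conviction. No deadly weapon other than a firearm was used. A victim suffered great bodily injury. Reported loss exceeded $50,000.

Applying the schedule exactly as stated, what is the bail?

Base amounts from the schedule: child endangerment $149,750; arson $213,000; shoplifting $3,900.
Stacking rule: highest base plus $3,000 per additional charge. Highest is arson at $213,000; 2 additional charges → +$6,000. Combined base = $219,000.
Net percentage adjustment: +25% +40% +100% = +165%. $219,000 × 2.65 = $580,350.
Result $580,350 exceeds the maximum of $350,000; bail is capped at $350,000.

$350,000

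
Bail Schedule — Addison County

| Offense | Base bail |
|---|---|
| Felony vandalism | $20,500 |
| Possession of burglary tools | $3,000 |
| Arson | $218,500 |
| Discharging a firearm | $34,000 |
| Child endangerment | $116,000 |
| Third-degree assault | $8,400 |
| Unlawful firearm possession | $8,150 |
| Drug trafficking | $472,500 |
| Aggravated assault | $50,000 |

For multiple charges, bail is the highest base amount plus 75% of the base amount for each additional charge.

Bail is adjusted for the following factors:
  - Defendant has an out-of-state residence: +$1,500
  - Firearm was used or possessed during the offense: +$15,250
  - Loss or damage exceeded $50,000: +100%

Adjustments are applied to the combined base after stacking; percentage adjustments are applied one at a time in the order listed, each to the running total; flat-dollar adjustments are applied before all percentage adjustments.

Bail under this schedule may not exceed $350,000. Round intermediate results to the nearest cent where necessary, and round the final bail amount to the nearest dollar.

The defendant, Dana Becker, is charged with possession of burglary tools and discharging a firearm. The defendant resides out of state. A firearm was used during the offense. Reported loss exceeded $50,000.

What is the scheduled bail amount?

Base amounts from the schedule: possession of burglary tools $3,000; discharging a firearm $34,000.
Stacking rule: highest base plus 75% of each additional charge. Highest is discharging a firearm at $34,000. Additional: $3,000 × 75% = $2,250. Combined base = $34,000 + $2,250 = $36,250.
Defendant has an out-of-state residence (+$1,500 flat): $36,250 + $1,500 = $37,750.
Firearm was used or possessed during the offense (+$15,250 flat): $37,750 + $15,250 = $53,000.
Loss or damage exceeded $50,000 (+100%): $53,000 × 2 = $106,000.
$106,000 is within the $350,000 maximum.

$106,000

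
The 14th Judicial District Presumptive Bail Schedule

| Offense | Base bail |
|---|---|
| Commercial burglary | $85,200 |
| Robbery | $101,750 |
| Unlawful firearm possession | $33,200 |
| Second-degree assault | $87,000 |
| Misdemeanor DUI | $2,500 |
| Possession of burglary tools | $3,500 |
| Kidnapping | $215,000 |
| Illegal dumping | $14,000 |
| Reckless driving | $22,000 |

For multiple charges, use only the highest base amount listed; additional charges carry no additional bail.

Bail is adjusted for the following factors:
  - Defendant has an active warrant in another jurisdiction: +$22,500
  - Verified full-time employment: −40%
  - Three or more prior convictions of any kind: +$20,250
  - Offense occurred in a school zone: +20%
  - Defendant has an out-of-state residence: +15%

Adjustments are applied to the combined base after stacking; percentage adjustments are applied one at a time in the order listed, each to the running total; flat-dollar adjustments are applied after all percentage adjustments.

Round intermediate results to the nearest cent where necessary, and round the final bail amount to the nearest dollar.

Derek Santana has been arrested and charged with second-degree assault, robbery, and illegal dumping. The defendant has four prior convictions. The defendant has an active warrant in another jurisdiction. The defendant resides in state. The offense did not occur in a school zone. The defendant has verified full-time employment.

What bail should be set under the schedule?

$103,800

Base amounts from the schedule: second-degree assault $87,000; robbery $101,750; illegal dumping $14,000.
Stacking rule: use the highest base only. Highest is robbery at $101,750. Combined base = $101,750.
Verified full-time employment (−40%): $101,750 × 0.6 = $61,050.
Defendant has an active warrant in another jurisdiction (+$22,500 flat): $61,050 + $22,500 = $83,550.
Three or more prior convictions of any kind (+$20,250 flat): $83,550 + $20,250 = $103,800.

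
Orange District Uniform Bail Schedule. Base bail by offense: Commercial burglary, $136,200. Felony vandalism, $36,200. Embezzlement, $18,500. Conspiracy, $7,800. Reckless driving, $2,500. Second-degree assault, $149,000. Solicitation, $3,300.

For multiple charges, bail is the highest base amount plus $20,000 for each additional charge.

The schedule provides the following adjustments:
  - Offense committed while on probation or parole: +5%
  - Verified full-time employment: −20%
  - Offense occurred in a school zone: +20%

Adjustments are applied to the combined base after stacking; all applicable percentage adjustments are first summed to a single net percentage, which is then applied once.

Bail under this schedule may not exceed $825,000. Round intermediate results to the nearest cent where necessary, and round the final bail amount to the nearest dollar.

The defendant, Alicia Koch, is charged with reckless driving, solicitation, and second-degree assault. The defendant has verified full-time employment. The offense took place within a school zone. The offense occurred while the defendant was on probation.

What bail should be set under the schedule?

Base amounts from the schedule: reckless driving $2,500; solicitation $3,300; second-degree assault $149,000.
Stacking rule: highest base plus $20,000 per additional charge. Highest is second-degree assault at $149,000; 2 additional charges → +$40,000. Combined base = $189,000.
Net percentage adjustment: +5% −20% +20% = +5%. $189,000 × 1.05 = $198,450.
$198,450 is within the $825,000 maximum.

$198,450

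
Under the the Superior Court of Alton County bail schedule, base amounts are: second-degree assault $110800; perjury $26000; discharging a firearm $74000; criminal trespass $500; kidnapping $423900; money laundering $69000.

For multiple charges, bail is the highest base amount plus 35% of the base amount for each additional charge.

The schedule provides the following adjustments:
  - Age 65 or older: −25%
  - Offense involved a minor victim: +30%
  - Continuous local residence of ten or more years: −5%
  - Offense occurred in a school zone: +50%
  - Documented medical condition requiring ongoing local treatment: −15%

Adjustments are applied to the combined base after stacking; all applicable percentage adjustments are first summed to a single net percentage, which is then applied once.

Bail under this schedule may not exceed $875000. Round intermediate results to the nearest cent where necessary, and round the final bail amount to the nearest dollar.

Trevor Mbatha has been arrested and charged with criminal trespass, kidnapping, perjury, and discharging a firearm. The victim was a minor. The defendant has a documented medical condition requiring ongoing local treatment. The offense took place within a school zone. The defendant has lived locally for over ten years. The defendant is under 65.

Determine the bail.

Base amounts from the schedule: criminal trespass $500; kidnapping $423900; perjury $26000; discharging a firearm $74000.
Stacking rule: highest base plus 35% of each additional charge. Highest is kidnapping at $423900. Additional: $500 × 35% = $175; $26000 × 35% = $9100; $74000 × 35% = $25900. Combined base = $423900 + $35175 = $459075.
Net percentage adjustment: +30% −5% +50% −15% = +60%. $459075 × 1.6 = $734520.
$734520 is within the $875000 maximum.

$734520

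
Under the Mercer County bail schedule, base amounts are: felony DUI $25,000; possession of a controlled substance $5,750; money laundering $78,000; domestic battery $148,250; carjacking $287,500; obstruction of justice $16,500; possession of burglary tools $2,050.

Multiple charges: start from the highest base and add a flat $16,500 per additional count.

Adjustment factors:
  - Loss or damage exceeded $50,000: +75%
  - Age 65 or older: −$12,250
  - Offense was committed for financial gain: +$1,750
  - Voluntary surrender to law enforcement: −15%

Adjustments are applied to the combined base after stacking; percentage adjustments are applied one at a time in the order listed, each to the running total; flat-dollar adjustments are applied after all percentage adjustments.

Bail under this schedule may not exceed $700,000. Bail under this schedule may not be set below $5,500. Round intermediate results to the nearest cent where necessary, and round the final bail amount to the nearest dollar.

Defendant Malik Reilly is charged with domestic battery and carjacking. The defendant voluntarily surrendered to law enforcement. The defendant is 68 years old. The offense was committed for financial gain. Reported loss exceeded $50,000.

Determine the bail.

$441,700

Base amounts from the schedule: domestic battery $148,250; carjacking $287,500.
Stacking rule: highest base plus $16,500 per additional charge. Highest is carjacking at $287,500; 1 additional charge → +$16,500. Combined base = $304,000.
Loss or damage exceeded $50,000 (+75%): $304,000 × 1.75 = $532,000.
Voluntary surrender to law enforcement (−15%): $532,000 × 0.85 = $452,200.
Age 65 or older (−$12,250 flat): $452,200 − $12,250 = $439,950.
Offense was committed for financial gain (+$1,750 flat): $439,950 + $1,750 = $441,700.
$441,700 is within the $700,000 maximum.
$441,700 is at or above the $5,500 minimum.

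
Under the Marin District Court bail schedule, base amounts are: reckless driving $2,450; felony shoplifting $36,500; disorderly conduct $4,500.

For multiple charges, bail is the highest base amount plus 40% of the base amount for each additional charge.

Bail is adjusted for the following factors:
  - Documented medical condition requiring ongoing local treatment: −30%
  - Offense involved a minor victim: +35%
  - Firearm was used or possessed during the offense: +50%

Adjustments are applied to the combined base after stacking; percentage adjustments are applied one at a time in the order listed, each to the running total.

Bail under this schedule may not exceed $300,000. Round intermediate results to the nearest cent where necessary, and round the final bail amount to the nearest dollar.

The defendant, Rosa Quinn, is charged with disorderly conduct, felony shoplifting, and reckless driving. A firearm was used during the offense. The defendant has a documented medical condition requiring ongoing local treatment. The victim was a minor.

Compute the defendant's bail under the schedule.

Base amounts from the schedule: disorderly conduct $4,500; felony shoplifting $36,500; reckless driving $2,450.
Stacking rule: highest base plus 40% of each additional charge. Highest is felony shoplifting at $36,500. Additional: $4,500 × 40% = $1,800; $2,450 × 40% = $980. Combined base = $36,500 + $2,780 = $39,280.
Documented medical condition requiring ongoing local treatment (−30%): $39,280 × 0.7 = $27,496.
Offense involved a minor victim (+35%): $27,496 × 1.35 = $37,119.60.
Firearm was used or possessed during the offense (+50%): $37,119.60 × 1.5 = $55,679.40.
$55,679.40 is within the $300,000 maximum.
Rounded to the nearest dollar: $55,679.

$55,679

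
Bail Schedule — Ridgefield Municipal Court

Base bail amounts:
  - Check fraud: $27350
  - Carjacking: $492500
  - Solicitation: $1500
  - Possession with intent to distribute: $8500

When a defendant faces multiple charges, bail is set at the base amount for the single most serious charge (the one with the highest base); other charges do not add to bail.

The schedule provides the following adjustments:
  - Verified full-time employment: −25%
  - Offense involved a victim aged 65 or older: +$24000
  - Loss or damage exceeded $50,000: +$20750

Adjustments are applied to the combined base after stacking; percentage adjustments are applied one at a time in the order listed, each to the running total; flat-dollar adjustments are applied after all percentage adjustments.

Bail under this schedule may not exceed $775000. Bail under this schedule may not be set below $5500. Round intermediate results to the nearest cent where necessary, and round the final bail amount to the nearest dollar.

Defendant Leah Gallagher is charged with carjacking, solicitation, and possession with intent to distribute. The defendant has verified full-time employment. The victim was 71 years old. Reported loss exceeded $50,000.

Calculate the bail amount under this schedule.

Base amounts from the schedule: carjacking $492500; solicitation $1500; possession with intent to distribute $8500.
Stacking rule: use the highest base only. Highest is carjacking at $492500. Combined base = $492500.
Verified full-time employment (−25%): $492500 × 0.75 = $369375.
Offense involved a victim aged 65 or older (+$24000 flat): $369375 + $24000 = $393375.
Loss or damage exceeded $50,000 (+$20750 flat): $393375 + $20750 = $414125.
$414125 is within the $775000 maximum.
$414125 is at or above the $5500 minimum.

$414125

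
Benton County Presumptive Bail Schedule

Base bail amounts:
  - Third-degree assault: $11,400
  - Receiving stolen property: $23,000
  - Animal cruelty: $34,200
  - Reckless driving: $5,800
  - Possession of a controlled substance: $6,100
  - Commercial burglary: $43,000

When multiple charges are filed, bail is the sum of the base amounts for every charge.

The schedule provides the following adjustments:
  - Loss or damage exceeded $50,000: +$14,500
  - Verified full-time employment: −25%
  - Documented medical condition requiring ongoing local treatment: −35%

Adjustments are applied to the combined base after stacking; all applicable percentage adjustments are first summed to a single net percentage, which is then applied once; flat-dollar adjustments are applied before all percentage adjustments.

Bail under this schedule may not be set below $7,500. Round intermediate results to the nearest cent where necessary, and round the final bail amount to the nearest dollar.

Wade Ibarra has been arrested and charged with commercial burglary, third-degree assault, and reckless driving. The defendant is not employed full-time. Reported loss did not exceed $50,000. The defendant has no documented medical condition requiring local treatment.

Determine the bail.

$60,200

Base amounts from the schedule: commercial burglary $43,000; third-degree assault $11,400; reckless driving $5,800.
Stacking rule: sum of all bases. $43,000 + $11,400 + $5,800 = $60,200.
No adjustment factors apply to this defendant.
$60,200 is at or above the $7,500 minimum.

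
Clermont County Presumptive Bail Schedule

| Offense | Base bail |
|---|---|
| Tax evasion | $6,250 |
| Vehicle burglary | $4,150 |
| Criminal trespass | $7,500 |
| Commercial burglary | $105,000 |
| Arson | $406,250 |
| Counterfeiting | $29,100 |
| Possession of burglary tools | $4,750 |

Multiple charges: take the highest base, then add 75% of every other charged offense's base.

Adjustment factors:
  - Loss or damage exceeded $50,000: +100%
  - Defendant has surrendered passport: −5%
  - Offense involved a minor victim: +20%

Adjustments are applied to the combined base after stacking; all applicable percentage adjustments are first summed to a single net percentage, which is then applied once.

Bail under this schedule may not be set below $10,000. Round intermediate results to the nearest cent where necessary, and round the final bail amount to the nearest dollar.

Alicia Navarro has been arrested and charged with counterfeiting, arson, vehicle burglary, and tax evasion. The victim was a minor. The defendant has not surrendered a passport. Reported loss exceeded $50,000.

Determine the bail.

Base amounts from the schedule: counterfeiting $29,100; arson $406,250; vehicle burglary $4,150; tax evasion $6,250.
Stacking rule: highest base plus 75% of each additional charge. Highest is arson at $406,250. Additional: $29,100 × 75% = $21,825; $4,150 × 75% = $3,112.50; $6,250 × 75% = $4,687.50. Combined base = $406,250 + $29,625 = $435,875.
Net percentage adjustment: +100% +20% = +120%. $435,875 × 2.2 = $958,925.
$958,925 is at or above the $10,000 minimum.

$958,925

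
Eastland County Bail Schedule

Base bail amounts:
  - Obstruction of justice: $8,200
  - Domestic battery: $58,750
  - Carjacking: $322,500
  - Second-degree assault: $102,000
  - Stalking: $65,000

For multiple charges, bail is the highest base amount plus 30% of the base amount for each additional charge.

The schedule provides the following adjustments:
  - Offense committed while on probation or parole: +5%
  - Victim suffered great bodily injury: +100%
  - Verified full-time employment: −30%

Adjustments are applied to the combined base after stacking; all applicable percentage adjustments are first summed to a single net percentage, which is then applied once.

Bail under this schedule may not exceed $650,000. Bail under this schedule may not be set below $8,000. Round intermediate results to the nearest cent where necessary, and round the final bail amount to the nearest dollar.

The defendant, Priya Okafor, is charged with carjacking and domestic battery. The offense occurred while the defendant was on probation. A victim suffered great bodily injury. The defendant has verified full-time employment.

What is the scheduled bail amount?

$595,219

Base amounts from the schedule: carjacking $322,500; domestic battery $58,750.
Stacking rule: highest base plus 30% of each additional charge. Highest is carjacking at $322,500. Additional: $58,750 × 30% = $17,625. Combined base = $322,500 + $17,625 = $340,125.
Net percentage adjustment: +5% +100% −30% = +75%. $340,125 × 1.75 = $595,218.75.
$595,218.75 is within the $650,000 maximum.
$595,218.75 is at or above the $8,000 minimum.
Rounded to the nearest dollar: $595,219.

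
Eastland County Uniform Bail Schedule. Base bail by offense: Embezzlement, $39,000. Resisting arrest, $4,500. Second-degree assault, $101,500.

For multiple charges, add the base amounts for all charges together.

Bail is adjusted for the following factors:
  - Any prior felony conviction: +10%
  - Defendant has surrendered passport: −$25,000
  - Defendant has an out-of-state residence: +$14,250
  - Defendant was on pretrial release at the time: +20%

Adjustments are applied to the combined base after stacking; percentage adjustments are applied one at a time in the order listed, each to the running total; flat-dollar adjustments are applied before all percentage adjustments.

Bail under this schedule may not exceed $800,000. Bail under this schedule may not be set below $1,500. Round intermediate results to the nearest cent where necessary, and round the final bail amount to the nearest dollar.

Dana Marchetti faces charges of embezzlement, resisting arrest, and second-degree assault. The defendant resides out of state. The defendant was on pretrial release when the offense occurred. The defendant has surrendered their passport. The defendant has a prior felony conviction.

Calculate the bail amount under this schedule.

$177,210

Base amounts from the schedule: embezzlement $39,000; resisting arrest $4,500; second-degree assault $101,500.
Stacking rule: sum of all bases. $39,000 + $4,500 + $101,500 = $145,000.
Defendant has surrendered passport (−$25,000 flat): $145,000 − $25,000 = $120,000.
Defendant has an out-of-state residence (+$14,250 flat): $120,000 + $14,250 = $134,250.
Any prior felony conviction (+10%): $134,250 × 1.1 = $147,675.
Defendant was on pretrial release at the time (+20%): $147,675 × 1.2 = $177,210.
$177,210 is within the $800,000 maximum.
$177,210 is at or above the $1,500 minimum.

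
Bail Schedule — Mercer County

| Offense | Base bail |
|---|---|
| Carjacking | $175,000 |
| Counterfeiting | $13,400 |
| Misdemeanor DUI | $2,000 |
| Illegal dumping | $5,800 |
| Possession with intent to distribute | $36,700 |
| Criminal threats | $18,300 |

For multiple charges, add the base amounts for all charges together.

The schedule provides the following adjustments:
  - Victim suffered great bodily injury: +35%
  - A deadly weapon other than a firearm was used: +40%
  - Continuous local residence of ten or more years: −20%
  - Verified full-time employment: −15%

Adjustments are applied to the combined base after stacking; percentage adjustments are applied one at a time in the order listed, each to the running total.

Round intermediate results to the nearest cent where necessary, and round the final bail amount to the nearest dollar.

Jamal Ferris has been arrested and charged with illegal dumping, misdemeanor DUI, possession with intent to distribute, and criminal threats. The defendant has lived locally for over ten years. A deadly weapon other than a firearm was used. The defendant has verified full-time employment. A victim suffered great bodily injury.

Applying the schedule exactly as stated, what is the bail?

Base amounts from the schedule: illegal dumping $5,800; misdemeanor DUI $2,000; possession with intent to distribute $36,700; criminal threats $18,300.
Stacking rule: sum of all bases. $5,800 + $2,000 + $36,700 + $18,300 = $62,800.
Victim suffered great bodily injury (+35%): $62,800 × 1.35 = $84,780.
A deadly weapon other than a firearm was used (+40%): $84,780 × 1.4 = $118,692.
Continuous local residence of ten or more years (−20%): $118,692 × 0.8 = $94,953.60.
Verified full-time employment (−15%): $94,953.60 × 0.85 = $80,710.56.
Rounded to the nearest dollar: $80,711.

$80,711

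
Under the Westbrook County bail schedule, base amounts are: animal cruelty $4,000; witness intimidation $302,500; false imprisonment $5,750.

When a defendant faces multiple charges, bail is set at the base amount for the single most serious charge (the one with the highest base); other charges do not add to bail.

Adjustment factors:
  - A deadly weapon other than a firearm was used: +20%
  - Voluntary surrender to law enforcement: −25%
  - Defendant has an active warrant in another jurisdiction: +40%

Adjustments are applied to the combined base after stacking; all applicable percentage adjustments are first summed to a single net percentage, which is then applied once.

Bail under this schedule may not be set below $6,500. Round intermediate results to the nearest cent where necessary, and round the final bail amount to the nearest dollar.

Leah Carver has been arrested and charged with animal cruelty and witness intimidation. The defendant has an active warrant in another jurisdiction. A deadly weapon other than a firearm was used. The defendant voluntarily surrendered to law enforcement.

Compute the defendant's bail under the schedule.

$408,375

Base amounts from the schedule: animal cruelty $4,000; witness intimidation $302,500.
Stacking rule: use the highest base only. Highest is witness intimidation at $302,500. Combined base = $302,500.
Net percentage adjustment: +20% −25% +40% = +35%. $302,500 × 1.35 = $408,375.
$408,375 is at or above the $6,500 minimum.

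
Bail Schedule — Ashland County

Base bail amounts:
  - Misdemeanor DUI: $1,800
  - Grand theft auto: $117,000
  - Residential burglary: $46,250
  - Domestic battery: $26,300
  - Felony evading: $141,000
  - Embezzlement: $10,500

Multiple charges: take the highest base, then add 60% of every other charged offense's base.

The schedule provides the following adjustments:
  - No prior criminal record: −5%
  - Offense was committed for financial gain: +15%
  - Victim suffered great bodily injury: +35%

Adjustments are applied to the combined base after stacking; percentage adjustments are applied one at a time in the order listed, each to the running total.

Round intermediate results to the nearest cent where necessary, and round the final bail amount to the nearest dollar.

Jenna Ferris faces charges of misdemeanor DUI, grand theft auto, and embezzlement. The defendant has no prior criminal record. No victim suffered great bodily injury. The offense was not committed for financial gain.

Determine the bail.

Base amounts from the schedule: misdemeanor DUI $1,800; grand theft auto $117,000; embezzlement $10,500.
Stacking rule: highest base plus 60% of each additional charge. Highest is grand theft auto at $117,000. Additional: $1,800 × 60% = $1,080; $10,500 × 60% = $6,300. Combined base = $117,000 + $7,380 = $124,380.
No prior criminal record (−5%): $124,380 × 0.95 = $118,161.

$118,161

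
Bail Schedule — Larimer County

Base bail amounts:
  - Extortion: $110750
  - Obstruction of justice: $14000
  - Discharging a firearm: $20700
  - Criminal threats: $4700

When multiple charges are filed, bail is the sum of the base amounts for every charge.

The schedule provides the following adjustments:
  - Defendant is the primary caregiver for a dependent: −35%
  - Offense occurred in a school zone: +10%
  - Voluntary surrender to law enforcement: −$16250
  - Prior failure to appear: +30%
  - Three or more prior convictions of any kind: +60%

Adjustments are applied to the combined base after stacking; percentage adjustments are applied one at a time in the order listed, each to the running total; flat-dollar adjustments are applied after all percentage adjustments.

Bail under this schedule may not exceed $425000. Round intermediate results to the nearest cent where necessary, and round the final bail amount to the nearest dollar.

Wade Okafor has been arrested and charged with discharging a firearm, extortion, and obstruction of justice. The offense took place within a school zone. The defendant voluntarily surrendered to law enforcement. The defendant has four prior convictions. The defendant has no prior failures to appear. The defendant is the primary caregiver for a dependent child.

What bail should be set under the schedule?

$150145

Base amounts from the schedule: discharging a firearm $20700; extortion $110750; obstruction of justice $14000.
Stacking rule: sum of all bases. $20700 + $110750 + $14000 = $145450.
Defendant is the primary caregiver for a dependent (−35%): $145450 × 0.65 = $94542.50.
Offense occurred in a school zone (+10%): $94542.50 × 1.1 = $103996.75.
Three or more prior convictions of any kind (+60%): $103996.75 × 1.6 = $166394.80.
Voluntary surrender to law enforcement (−$16250 flat): $166394.80 − $16250 = $150144.80.
$150144.80 is within the $425000 maximum.
Rounded to the nearest dollar: $150145.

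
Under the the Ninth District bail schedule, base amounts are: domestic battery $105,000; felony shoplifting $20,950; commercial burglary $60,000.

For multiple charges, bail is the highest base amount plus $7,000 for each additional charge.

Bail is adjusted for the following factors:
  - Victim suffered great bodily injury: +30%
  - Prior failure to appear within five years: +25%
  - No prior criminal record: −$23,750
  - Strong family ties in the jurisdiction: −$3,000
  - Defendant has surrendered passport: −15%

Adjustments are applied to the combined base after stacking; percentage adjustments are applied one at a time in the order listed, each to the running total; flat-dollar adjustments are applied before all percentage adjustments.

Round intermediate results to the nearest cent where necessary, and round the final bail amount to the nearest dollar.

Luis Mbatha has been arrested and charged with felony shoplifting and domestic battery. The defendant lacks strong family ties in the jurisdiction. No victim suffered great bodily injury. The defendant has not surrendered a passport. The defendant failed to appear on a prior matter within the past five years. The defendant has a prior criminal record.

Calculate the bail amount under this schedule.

$140,000

Base amounts from the schedule: felony shoplifting $20,950; domestic battery $105,000.
Stacking rule: highest base plus $7,000 per additional charge. Highest is domestic battery at $105,000; 1 additional charge → +$7,000. Combined base = $112,000.
Prior failure to appear within five years (+25%): $112,000 × 1.25 = $140,000.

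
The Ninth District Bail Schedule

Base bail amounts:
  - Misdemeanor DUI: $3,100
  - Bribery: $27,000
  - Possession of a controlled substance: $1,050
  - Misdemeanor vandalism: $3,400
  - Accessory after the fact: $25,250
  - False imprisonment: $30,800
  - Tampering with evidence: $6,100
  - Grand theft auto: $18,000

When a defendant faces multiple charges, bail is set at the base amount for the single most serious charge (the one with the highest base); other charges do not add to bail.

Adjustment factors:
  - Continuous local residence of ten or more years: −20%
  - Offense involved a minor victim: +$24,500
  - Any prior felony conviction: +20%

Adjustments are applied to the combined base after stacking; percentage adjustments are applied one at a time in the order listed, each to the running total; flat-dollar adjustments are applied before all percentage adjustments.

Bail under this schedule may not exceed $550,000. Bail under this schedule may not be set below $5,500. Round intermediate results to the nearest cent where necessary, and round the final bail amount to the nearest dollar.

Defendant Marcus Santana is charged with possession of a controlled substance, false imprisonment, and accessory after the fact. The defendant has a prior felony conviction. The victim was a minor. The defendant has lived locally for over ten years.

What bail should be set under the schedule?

$53,088

Base amounts from the schedule: possession of a controlled substance $1,050; false imprisonment $30,800; accessory after the fact $25,250.
Stacking rule: use the highest base only. Highest is false imprisonment at $30,800. Combined base = $30,800.
Offense involved a minor victim (+$24,500 flat): $30,800 + $24,500 = $55,300.
Continuous local residence of ten or more years (−20%): $55,300 × 0.8 = $44,240.
Any prior felony conviction (+20%): $44,240 × 1.2 = $53,088.
$53,088 is within the $550,000 maximum.
$53,088 is at or above the $5,500 minimum.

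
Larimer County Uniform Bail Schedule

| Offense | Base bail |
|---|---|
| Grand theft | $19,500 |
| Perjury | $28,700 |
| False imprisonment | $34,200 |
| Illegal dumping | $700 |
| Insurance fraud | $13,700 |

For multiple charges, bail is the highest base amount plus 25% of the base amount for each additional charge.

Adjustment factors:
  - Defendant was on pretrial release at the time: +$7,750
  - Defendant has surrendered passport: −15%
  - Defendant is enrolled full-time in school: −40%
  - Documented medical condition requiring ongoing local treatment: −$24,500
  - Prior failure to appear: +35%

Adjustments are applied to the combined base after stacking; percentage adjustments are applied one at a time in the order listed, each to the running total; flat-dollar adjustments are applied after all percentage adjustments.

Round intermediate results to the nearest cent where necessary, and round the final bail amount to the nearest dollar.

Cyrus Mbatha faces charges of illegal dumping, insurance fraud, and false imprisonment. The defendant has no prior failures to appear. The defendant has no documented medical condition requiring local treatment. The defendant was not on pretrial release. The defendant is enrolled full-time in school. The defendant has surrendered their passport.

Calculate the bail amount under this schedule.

$19,278

Base amounts from the schedule: illegal dumping $700; insurance fraud $13,700; false imprisonment $34,200.
Stacking rule: highest base plus 25% of each additional charge. Highest is false imprisonment at $34,200. Additional: $700 × 25% = $175; $13,700 × 25% = $3,425. Combined base = $34,200 + $3,600 = $37,800.
Defendant has surrendered passport (−15%): $37,800 × 0.85 = $32,130.
Defendant is enrolled full-time in school (−40%): $32,130 × 0.6 = $19,278.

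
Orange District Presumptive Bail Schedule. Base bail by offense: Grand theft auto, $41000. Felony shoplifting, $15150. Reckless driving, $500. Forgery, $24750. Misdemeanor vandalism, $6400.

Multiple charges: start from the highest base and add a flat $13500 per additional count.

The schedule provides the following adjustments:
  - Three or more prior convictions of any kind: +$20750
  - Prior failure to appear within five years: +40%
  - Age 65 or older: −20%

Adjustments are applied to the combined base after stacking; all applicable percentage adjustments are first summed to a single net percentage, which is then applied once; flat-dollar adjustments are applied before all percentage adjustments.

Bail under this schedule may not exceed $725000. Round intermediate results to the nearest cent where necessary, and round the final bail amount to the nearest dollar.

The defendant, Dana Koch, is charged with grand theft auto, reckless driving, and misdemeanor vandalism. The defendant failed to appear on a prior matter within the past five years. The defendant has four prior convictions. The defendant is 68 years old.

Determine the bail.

Base amounts from the schedule: grand theft auto $41000; reckless driving $500; misdemeanor vandalism $6400.
Stacking rule: highest base plus $13500 per additional charge. Highest is grand theft auto at $41000; 2 additional charges → +$27000. Combined base = $68000.
Three or more prior convictions of any kind (+$20750 flat): $68000 + $20750 = $88750.
Net percentage adjustment: +40% −20% = +20%. $88750 × 1.2 = $106500.
$106500 is within the $725000 maximum.

$106500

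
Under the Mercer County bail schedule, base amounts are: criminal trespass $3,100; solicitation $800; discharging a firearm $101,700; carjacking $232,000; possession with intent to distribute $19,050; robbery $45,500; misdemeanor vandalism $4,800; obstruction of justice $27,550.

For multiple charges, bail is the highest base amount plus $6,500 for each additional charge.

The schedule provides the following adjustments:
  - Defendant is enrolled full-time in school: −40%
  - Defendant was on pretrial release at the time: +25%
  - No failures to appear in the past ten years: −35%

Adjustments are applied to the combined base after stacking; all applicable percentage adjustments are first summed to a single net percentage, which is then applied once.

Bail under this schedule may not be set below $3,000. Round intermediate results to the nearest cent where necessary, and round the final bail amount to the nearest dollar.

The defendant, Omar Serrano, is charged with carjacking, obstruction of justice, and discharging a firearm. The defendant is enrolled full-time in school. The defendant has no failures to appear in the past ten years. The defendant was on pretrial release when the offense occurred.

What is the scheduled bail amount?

Base amounts from the schedule: carjacking $232,000; obstruction of justice $27,550; discharging a firearm $101,700.
Stacking rule: highest base plus $6,500 per additional charge. Highest is carjacking at $232,000; 2 additional charges → +$13,000. Combined base = $245,000.
Net percentage adjustment: −40% +25% −35% = −50%. $245,000 × 0.5 = $122,500.
$122,500 is at or above the $3,000 minimum.

$122,500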